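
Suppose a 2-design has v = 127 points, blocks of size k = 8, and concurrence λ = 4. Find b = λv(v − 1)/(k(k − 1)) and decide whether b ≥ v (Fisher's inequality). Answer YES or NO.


r = λ(v − 1)/(k − 1) = 4·126/7 = 72.
b = vr/k = 127·72/8 = 1143.
Fisher's inequality: b ≥ v ⇔ 1143 ≥ 127? YES.

YES


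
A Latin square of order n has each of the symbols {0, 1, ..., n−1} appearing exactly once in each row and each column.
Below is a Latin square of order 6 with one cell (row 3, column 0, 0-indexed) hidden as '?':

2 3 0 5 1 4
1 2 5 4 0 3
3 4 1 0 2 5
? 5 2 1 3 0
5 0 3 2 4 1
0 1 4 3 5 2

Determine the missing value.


Row 3 contains symbols [0, 1, 2, 3, 5] — missing [4].
Column 0 contains symbols [0, 1, 2, 3, 5] — missing [4].
The missing symbol must appear in both missing sets; intersection = [4].
Therefore the hidden value is 4.

Missing value = 4.


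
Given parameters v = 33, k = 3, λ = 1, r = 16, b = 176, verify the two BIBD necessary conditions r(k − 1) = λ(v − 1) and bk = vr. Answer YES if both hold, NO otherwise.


Condition (i): r(k − 1) = 16·2 = 32; λ(v − 1) = 1·32 = 32. Match? YES.
Condition (ii): bk = 176·3 = 528; vr = 33·16 = 528. Match? YES.
Both conditions hold? YES.

YES


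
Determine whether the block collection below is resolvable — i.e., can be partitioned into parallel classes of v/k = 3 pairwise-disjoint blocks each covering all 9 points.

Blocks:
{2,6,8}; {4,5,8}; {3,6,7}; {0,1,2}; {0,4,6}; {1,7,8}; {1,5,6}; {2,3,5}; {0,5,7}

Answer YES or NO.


v = 9, block size k = 3, number of blocks = 9.
For resolvability, blocks must partition into parallel classes of size v/k = 3.
Total blocks must therefore be a multiple of 3: 9 = 3·3 + 0 ⇒ divisible ✓.
Consider block {2,6,8}. The only other block(s) in the collection disjoint from it are {0,5,7} — just 1 block(s). Any parallel class containing {2,6,8} would need 2 other blocks each disjoint from it, so no parallel class of size 3 can contain {2,6,8}.
Since every block must belong to some parallel class in a resolution, the collection cannot be partitioned into parallel classes.
Resolvable? NO.

NO


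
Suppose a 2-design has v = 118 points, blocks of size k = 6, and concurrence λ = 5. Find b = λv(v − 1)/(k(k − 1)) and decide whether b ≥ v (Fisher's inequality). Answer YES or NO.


r = λ(v − 1)/(k − 1) = 5·117/5 = 117.
b = vr/k = 118·117/6 = 2301.
Fisher's inequality: b ≥ v ⇔ 2301 ≥ 118? YES.

YES


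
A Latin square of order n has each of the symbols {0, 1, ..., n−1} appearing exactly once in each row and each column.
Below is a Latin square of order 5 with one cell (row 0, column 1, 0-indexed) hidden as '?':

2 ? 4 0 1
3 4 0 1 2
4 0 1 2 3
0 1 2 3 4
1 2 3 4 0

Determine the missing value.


Row 0 contains symbols [0, 1, 2, 4] — missing [3].
Column 1 contains symbols [0, 1, 2, 4] — missing [3].
The missing symbol must appear in both missing sets; intersection = [3].
Therefore the hidden value is 3.

Missing value = 3.


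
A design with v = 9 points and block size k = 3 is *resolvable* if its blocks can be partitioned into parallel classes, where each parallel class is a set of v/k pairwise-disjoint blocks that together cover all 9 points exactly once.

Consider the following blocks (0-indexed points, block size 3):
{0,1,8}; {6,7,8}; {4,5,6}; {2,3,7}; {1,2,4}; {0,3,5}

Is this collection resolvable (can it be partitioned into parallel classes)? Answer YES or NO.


v = 9, block size k = 3, number of blocks = 6.
For resolvability, blocks must partition into parallel classes of size v/k = 3.
Total blocks must therefore be a multiple of 3: 6 = 3·2 + 0 ⇒ divisible ✓.
Greedy packing gives 2 candidate class(es). Each should be a full parallel class (size 3, covers all 9 points).
  Class 1 (3 blocks): {0,1,8}; {4,5,6}; {2,3,7}. Points covered: [0, 1, 2, 3, 4, 5, 6, 7, 8].
  Class 2 (3 blocks): {6,7,8}; {1,2,4}; {0,3,5}. Points covered: [0, 1, 2, 3, 4, 5, 6, 7, 8].
All classes full (size 3)? YES. All classes cover every point? YES.
Resolvable? YES.

YES


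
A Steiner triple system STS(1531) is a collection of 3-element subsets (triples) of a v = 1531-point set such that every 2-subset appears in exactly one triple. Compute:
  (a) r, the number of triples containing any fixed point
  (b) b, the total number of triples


An STS(v) is a 2-(v, 3, 1) BIBD: block size k = 3, λ = 1.
Replication: r(k − 1) = λ(v − 1) ⇒ r·2 = 1531 − 1 = 1530 ⇒ r = 765.
Block count: b = v(v − 1)/6 = 1531·1530/6 = 2342430/6 = 390405.
(Check via bk = vr: 390405·3 = 1171215 = 1531·765 = 1171215 ✓.)

r = 765, b = 390405.


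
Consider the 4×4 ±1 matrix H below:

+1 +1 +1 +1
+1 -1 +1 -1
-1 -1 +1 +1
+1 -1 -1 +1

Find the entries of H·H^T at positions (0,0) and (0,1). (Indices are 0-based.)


Row 0 of H: [1, 1, 1, 1].
Row 1 of H: [1, -1, 1, -1].
(H·H^T)[0][0] = Σ_j H[0][j]·H[0][j] = (1)² + (1)² + (1)² + (1)² = 1 + 1 + 1 + 1 = 4.
(H·H^T)[0][1] = Σ_j H[0][j]·H[1][j] = (1)·(1) + (1)·(-1) + (1)·(1) + (1)·(-1) = 1 + -1 + 1 + -1 = 0.
So rows 0 and 1 are orthogonal; the diagonal entry equals n = 4.

(0,0) entry = 4; (0,1) entry = 0.


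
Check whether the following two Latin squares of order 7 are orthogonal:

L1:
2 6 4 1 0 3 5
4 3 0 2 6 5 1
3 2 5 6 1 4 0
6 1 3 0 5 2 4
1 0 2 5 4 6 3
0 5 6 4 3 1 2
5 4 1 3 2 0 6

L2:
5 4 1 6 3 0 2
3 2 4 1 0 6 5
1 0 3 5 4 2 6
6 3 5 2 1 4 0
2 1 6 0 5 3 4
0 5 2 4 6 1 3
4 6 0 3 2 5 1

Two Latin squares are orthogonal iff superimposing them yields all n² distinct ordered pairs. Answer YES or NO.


Form the n² = 49 superimposed pairs (L1[i][j], L2[i][j]), row by row (rows and columns indexed from 0):
row 0: (2,5) (6,4) (4,1) (1,6) (0,3) (3,0) (5,2)
row 1: (4,3) (3,2) (0,4) (2,1) (6,0) (5,6) (1,5)
row 2: (3,1) (2,0) (5,3) (6,5) (1,4) (4,2) (0,6)
row 3: (6,6) (1,3) (3,5) (0,2) (5,1) (2,4) (4,0)
row 4: (1,2) (0,1) (2,6) (5,0) (4,5) (6,3) (3,4)
row 5: (0,0) (5,5) (6,2) (4,4) (3,6) (1,1) (2,3)
row 6: (5,4) (4,6) (1,0) (3,3) (2,2) (0,5) (6,1)
Orthogonality requires all 49 pairs distinct.
Check by first coordinate: for each symbol s of L1, list the L2 entries in the n cells where L1 = s; they must all differ.
  L1 = 0: L2 entries (in reading order) 3, 4, 6, 2, 1, 0, 5 — all 7 distinct ✓
  L1 = 1: L2 entries (in reading order) 6, 5, 4, 3, 2, 1, 0 — all 7 distinct ✓
  L1 = 2: L2 entries (in reading order) 5, 1, 0, 4, 6, 3, 2 — all 7 distinct ✓
  L1 = 3: L2 entries (in reading order) 0, 2, 1, 5, 4, 6, 3 — all 7 distinct ✓
  L1 = 4: L2 entries (in reading order) 1, 3, 2, 0, 5, 4, 6 — all 7 distinct ✓
  L1 = 5: L2 entries (in reading order) 2, 6, 3, 1, 0, 5, 4 — all 7 distinct ✓
  L1 = 6: L2 entries (in reading order) 4, 0, 5, 6, 3, 2, 1 — all 7 distinct ✓
Every symbol of L1 meets every symbol of L2 exactly once, so all 49 pairs are distinct (49 of 49).
Conclusion: YES.

YES


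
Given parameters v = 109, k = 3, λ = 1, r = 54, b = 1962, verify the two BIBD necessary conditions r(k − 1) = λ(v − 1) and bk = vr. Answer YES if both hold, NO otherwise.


Condition (i): r(k − 1) = 54·2 = 108; λ(v − 1) = 1·108 = 108. Match? YES.
Condition (ii): bk = 1962·3 = 5886; vr = 109·54 = 5886. Match? YES.
Both conditions hold? YES.

YES


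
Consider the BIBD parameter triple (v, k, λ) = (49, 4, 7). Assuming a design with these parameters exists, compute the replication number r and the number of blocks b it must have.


Any 2-(v, k, λ) BIBD satisfies two necessary conditions:
  (i)  Each point sits in r blocks, and counting incidences through any fixed point gives r(k − 1) = λ(v − 1), so r = λ(v − 1)/(k − 1).
  (ii) Total incidences bk = vr, so b = vr/k.
Step 1: r = λ(v − 1)/(k − 1) = 7·(49 − 1)/(4 − 1) = 7·48/3 = 336/3 = 112.
Step 2: b = vr/k = 49·112/4 = 5488/4 = 1372.
Check integrality: r = 112 ∈ Z ✓, b = 1372 ∈ Z ✓.
(These identities are necessary conditions: they determine r and b for any design with these parameters, but do not by themselves prove that one exists.)

r = 112, b = 1372.


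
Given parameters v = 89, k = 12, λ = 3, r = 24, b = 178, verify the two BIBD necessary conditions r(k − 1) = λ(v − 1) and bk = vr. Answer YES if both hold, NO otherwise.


Condition (i): r(k − 1) = 24·11 = 264; λ(v − 1) = 3·88 = 264. Match? YES.
Condition (ii): bk = 178·12 = 2136; vr = 89·24 = 2136. Match? YES.
Both conditions hold? YES.

YES


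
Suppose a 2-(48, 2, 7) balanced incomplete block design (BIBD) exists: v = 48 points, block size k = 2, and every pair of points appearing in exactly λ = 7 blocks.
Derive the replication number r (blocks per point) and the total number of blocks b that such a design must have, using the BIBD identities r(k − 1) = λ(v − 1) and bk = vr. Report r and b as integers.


Any 2-(v, k, λ) BIBD satisfies two necessary conditions:
  (i)  Each point sits in r blocks, and counting incidences through any fixed point gives r(k − 1) = λ(v − 1), so r = λ(v − 1)/(k − 1).
  (ii) Total incidences bk = vr, so b = vr/k.
Step 1: r = λ(v − 1)/(k − 1) = 7·(48 − 1)/(2 − 1) = 7·47/1 = 329/1 = 329.
Step 2: b = vr/k = 48·329/2 = 15792/2 = 7896.
Check integrality: r = 329 ∈ Z ✓, b = 7896 ∈ Z ✓.
(These identities are necessary conditions: they determine r and b for any design with these parameters, but do not by themselves prove that one exists.)

r = 329, b = 7896.


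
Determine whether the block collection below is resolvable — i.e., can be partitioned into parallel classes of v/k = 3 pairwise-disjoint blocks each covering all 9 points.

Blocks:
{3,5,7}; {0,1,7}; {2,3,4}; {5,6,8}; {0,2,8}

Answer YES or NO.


v = 9, block size k = 3, number of blocks = 5.
For resolvability, blocks must partition into parallel classes of size v/k = 3.
Total blocks must therefore be a multiple of 3: 5 = 3·1 + 2 ⇒ not divisible ✗.
Resolvable? NO.

NO


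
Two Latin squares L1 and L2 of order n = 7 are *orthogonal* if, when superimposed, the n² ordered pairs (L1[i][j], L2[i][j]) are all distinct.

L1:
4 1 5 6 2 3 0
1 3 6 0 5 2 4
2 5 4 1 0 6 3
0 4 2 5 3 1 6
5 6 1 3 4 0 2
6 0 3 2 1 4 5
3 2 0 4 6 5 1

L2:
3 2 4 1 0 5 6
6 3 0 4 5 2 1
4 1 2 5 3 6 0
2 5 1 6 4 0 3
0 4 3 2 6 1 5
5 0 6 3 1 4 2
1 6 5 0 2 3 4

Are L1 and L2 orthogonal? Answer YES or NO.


Form the n² = 49 superimposed pairs (L1[i][j], L2[i][j]), row by row (rows and columns indexed from 0):
row 0: (4,3) (1,2) (5,4) (6,1) (2,0) (3,5) (0,6)
row 1: (1,6) (3,3) (6,0) (0,4) (5,5) (2,2) (4,1)
row 2: (2,4) (5,1) (4,2) (1,5) (0,3) (6,6) (3,0)
row 3: (0,2) (4,5) (2,1) (5,6) (3,4) (1,0) (6,3)
row 4: (5,0) (6,4) (1,3) (3,2) (4,6) (0,1) (2,5)
row 5: (6,5) (0,0) (3,6) (2,3) (1,1) (4,4) (5,2)
row 6: (3,1) (2,6) (0,5) (4,0) (6,2) (5,3) (1,4)
Orthogonality requires all 49 pairs distinct.
Check by first coordinate: for each symbol s of L1, list the L2 entries in the n cells where L1 = s; they must all differ.
  L1 = 0: L2 entries (in reading order) 6, 4, 3, 2, 1, 0, 5 — all 7 distinct ✓
  L1 = 1: L2 entries (in reading order) 2, 6, 5, 0, 3, 1, 4 — all 7 distinct ✓
  L1 = 2: L2 entries (in reading order) 0, 2, 4, 1, 5, 3, 6 — all 7 distinct ✓
  L1 = 3: L2 entries (in reading order) 5, 3, 0, 4, 2, 6, 1 — all 7 distinct ✓
  L1 = 4: L2 entries (in reading order) 3, 1, 2, 5, 6, 4, 0 — all 7 distinct ✓
  L1 = 5: L2 entries (in reading order) 4, 5, 1, 6, 0, 2, 3 — all 7 distinct ✓
  L1 = 6: L2 entries (in reading order) 1, 0, 6, 3, 4, 5, 2 — all 7 distinct ✓
Every symbol of L1 meets every symbol of L2 exactly once, so all 49 pairs are distinct (49 of 49).
Conclusion: YES.

YES


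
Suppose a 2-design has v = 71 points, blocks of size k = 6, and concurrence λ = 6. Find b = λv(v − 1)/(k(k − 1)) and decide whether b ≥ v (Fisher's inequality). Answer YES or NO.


b = λv(v − 1)/(k(k − 1)) = 6·71·70/(6·5) = 29820/30 = 994.
Compare with v = 71: b ≥ v, so Fisher's inequality holds.

YES


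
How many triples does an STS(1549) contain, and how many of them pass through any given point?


An STS(v) is a 2-(v, 3, 1) BIBD: block size k = 3, λ = 1.
Replication: r(k − 1) = λ(v − 1) ⇒ r·2 = 1549 − 1 = 1548 ⇒ r = 774.
Block count: b = v(v − 1)/6 = 1549·1548/6 = 2397852/6 = 399642.

r = 774, b = 399642.


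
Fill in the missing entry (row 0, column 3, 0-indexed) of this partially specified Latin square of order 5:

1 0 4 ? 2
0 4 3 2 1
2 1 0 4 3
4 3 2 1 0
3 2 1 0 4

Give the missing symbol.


Row 0 contains symbols [0, 1, 2, 4] — missing [3].
Column 3 contains symbols [0, 1, 2, 4] — missing [3].
The missing symbol must appear in both missing sets; intersection = [3].
Therefore the hidden value is 3.

Missing value = 3.


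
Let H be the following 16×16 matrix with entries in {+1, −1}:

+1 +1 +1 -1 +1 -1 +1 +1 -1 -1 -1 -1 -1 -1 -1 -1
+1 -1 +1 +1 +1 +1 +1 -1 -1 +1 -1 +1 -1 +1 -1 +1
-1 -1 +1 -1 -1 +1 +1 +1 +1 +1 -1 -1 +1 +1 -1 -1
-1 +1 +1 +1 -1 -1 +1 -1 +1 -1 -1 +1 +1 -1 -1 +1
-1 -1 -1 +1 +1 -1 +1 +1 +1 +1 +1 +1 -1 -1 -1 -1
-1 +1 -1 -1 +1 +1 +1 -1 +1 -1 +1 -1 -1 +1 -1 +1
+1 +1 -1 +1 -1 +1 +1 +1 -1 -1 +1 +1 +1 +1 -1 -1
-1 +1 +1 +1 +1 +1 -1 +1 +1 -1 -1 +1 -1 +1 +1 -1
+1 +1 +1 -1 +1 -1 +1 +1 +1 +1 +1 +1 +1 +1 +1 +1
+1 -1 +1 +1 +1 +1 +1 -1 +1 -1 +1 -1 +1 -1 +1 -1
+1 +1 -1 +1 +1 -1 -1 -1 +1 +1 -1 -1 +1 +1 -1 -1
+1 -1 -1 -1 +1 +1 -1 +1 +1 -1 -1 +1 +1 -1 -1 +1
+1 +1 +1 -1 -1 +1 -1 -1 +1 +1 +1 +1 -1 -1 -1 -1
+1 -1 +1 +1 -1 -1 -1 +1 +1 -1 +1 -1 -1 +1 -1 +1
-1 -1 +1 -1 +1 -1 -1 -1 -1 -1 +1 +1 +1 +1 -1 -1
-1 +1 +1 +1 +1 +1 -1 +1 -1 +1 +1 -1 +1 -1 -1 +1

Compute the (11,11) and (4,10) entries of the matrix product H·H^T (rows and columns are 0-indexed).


Row 4 of H: [-1, -1, -1, 1, 1, -1, 1, 1, 1, 1, 1, 1, -1, -1, -1, -1].
Row 10 of H: [1, 1, -1, 1, 1, -1, -1, -1, 1, 1, -1, -1, 1, 1, -1, -1].
Row 11 of H: [1, -1, -1, -1, 1, 1, -1, 1, 1, -1, -1, 1, 1, -1, -1, 1].
(H·H^T)[11][11] = Σ_j H[11][j]·H[11][j] = (1)² + (-1)² + (-1)² + (-1)² + (1)² + (1)² + (-1)² + (1)² + (1)² + (-1)² + (-1)² + (1)² + (1)² + (-1)² + (-1)² + (1)² = 1 + 1 + 1 + 1 + 1 + 1 + 1 + 1 + 1 + 1 + 1 + 1 + 1 + 1 + 1 + 1 = 16.
(H·H^T)[4][10] = Σ_j H[4][j]·H[10][j] = (-1)·(1) + (-1)·(1) + (-1)·(-1) + (1)·(1) + (1)·(1) + (-1)·(-1) + (1)·(-1) + (1)·(-1) + (1)·(1) + (1)·(1) + (1)·(-1) + (1)·(-1) + (-1)·(1) + (-1)·(1) + (-1)·(-1) + (-1)·(-1) = -1 + -1 + 1 + 1 + 1 + 1 + -1 + -1 + 1 + 1 + -1 + -1 + -1 + -1 + 1 + 1 = 0.
So rows 4 and 10 are orthogonal; the diagonal entry equals n = 16.

(11,11) entry = 16; (4,10) entry = 0.


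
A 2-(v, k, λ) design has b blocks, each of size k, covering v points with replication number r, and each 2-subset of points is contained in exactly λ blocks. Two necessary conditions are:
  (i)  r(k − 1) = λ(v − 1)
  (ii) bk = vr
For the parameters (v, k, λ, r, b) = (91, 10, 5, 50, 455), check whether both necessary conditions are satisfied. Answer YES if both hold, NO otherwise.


Condition (i): r(k − 1) = 50·9 = 450; λ(v − 1) = 5·90 = 450. Match? YES.
Condition (ii): bk = 455·10 = 4550; vr = 91·50 = 4550. Match? YES.
Both conditions hold? YES.

YES


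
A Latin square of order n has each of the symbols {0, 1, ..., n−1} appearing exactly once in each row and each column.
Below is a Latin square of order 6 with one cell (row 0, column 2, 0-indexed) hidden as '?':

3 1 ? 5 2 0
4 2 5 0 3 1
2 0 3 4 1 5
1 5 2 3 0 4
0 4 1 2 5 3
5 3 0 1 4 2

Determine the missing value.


Row 0 contains symbols [0, 1, 2, 3, 5] — missing [4].
Column 2 contains symbols [0, 1, 2, 3, 5] — missing [4].
The missing symbol must appear in both missing sets; intersection = [4].
Therefore the hidden value is 4.

Missing value = 4.


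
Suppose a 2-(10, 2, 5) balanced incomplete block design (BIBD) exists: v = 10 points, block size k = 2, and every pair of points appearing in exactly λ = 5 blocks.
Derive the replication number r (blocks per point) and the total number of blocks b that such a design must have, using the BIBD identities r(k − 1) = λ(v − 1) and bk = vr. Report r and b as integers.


Any 2-(v, k, λ) BIBD satisfies two necessary conditions:
  (i)  Each point sits in r blocks, and counting incidences through any fixed point gives r(k − 1) = λ(v − 1), so r = λ(v − 1)/(k − 1).
  (ii) Total incidences bk = vr, so b = vr/k.
Step 1: r = λ(v − 1)/(k − 1) = 5·(10 − 1)/(2 − 1) = 5·9/1 = 45/1 = 45.
Step 2: b = vr/k = 10·45/2 = 450/2 = 225.
Check integrality: r = 45 ∈ Z ✓, b = 225 ∈ Z ✓.
(These identities are necessary conditions: they determine r and b for any design with these parameters, but do not by themselves prove that one exists.)

r = 45, b = 225.


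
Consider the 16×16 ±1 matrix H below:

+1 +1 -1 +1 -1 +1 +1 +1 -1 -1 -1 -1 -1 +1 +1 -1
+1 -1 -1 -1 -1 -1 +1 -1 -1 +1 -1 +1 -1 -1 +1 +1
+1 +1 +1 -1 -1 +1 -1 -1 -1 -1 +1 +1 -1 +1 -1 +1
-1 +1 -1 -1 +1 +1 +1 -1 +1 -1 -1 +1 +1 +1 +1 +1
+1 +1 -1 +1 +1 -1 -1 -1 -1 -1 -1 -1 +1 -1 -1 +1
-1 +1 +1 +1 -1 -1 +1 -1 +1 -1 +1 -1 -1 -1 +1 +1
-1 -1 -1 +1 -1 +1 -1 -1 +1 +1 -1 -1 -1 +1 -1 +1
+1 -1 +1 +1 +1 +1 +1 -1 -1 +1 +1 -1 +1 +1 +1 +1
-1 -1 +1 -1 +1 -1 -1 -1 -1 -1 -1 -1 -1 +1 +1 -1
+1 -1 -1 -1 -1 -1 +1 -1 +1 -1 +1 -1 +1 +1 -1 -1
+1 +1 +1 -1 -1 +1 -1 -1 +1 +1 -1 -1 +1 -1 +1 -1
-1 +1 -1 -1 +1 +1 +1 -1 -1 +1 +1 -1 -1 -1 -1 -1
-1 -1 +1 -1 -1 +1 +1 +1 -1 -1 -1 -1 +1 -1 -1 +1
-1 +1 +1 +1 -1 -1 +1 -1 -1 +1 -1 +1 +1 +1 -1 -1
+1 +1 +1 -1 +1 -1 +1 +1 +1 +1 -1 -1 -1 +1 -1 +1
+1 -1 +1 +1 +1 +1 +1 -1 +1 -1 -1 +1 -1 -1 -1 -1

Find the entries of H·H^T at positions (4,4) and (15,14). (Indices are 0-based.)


Row 4 of H: [1, 1, -1, 1, 1, -1, -1, -1, -1, -1, -1, -1, 1, -1, -1, 1].
Row 14 of H: [1, 1, 1, -1, 1, -1, 1, 1, 1, 1, -1, -1, -1, 1, -1, 1].
Row 15 of H: [1, -1, 1, 1, 1, 1, 1, -1, 1, -1, -1, 1, -1, -1, -1, -1].
(H·H^T)[4][4] = Σ_j H[4][j]·H[4][j] = (1)² + (1)² + (-1)² + (1)² + (1)² + (-1)² + (-1)² + (-1)² + (-1)² + (-1)² + (-1)² + (-1)² + (1)² + (-1)² + (-1)² + (1)² = 1 + 1 + 1 + 1 + 1 + 1 + 1 + 1 + 1 + 1 + 1 + 1 + 1 + 1 + 1 + 1 = 16.
(H·H^T)[15][14] = Σ_j H[15][j]·H[14][j] = (1)·(1) + (-1)·(1) + (1)·(1) + (1)·(-1) + (1)·(1) + (1)·(-1) + (1)·(1) + (-1)·(1) + (1)·(1) + (-1)·(1) + (-1)·(-1) + (1)·(-1) + (-1)·(-1) + (-1)·(1) + (-1)·(-1) + (-1)·(1) = 1 + -1 + 1 + -1 + 1 + -1 + 1 + -1 + 1 + -1 + 1 + -1 + 1 + -1 + 1 + -1 = 0.
So rows 15 and 14 are orthogonal; the diagonal entry equals n = 16.

(4,4) entry = 16; (15,14) entry = 0.


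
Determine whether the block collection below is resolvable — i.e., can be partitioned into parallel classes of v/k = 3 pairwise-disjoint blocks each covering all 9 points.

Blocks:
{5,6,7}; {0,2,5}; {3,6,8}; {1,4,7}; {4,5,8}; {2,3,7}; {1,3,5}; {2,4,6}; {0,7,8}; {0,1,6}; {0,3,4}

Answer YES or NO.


v = 9, block size k = 3, number of blocks = 11.
For resolvability, blocks must partition into parallel classes of size v/k = 3.
Total blocks must therefore be a multiple of 3: 11 = 3·3 + 2 ⇒ not divisible ✗.
Resolvable? NO.

NO


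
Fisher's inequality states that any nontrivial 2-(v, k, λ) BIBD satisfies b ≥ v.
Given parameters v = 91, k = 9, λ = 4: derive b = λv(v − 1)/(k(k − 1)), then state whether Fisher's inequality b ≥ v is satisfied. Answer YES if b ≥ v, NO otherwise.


r = λ(v − 1)/(k − 1) = 4·90/8 = 45.
b = vr/k = 91·45/9 = 455.
Fisher's inequality: b ≥ v ⇔ 455 ≥ 91? YES.

YES


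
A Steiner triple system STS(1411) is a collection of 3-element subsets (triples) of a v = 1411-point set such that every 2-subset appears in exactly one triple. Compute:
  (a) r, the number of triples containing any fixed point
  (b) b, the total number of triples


An STS(v) is a 2-(v, 3, 1) BIBD: block size k = 3, λ = 1.
Replication: r(k − 1) = λ(v − 1) ⇒ r·2 = 1411 − 1 = 1410 ⇒ r = 705.
Block count: b = v(v − 1)/6 = 1411·1410/6 = 1989510/6 = 331585.

r = 705, b = 331585.


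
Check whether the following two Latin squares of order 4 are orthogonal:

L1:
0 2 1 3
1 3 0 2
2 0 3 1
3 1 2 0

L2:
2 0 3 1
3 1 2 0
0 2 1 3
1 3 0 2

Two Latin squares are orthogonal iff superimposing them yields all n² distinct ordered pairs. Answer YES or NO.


Form the n² = 16 superimposed pairs (L1[i][j], L2[i][j]), row by row (rows and columns indexed from 0):
row 0: (0,2) (2,0) (1,3) (3,1)
row 1: (1,3) (3,1) (0,2) (2,0)
row 2: (2,0) (0,2) (3,1) (1,3)
row 3: (3,1) (1,3) (2,0) (0,2)
Orthogonality requires all 16 pairs distinct.
But the pair (1,3) repeats: cell (0,2) has L1 = 1, L2 = 3, and cell (1,0) has L1 = 1, L2 = 3.
A repeated pair means some other pair never occurs (only 4 distinct pairs out of 16), so the squares are not orthogonal.
Conclusion: NO.

NO


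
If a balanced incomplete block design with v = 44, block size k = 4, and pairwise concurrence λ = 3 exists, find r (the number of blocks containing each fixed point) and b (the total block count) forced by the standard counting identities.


Any 2-(v, k, λ) BIBD satisfies two necessary conditions:
  (i)  Each point sits in r blocks, and counting incidences through any fixed point gives r(k − 1) = λ(v − 1), so r = λ(v − 1)/(k − 1).
  (ii) Total incidences bk = vr, so b = vr/k.
Step 1: r = λ(v − 1)/(k − 1) = 3·(44 − 1)/(4 − 1) = 3·43/3 = 129/3 = 43.
Step 2: b = vr/k = 44·43/4 = 1892/4 = 473.
Check integrality: r = 43 ∈ Z ✓, b = 473 ∈ Z ✓.
(These identities are necessary conditions: they determine r and b for any design with these parameters, but do not by themselves prove that one exists.)

r = 43, b = 473.


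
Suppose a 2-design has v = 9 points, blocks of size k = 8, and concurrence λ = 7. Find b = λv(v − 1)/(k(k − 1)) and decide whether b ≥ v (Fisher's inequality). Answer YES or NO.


r = λ(v − 1)/(k − 1) = 7·8/7 = 8.
b = vr/k = 9·8/8 = 9.
Fisher's inequality: b ≥ v ⇔ 9 ≥ 9? YES.

YES


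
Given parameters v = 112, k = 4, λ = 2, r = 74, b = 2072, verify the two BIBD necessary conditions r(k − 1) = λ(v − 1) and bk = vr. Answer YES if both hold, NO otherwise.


Condition (i): r(k − 1) = 74·3 = 222; λ(v − 1) = 2·111 = 222. Match? YES.
Condition (ii): bk = 2072·4 = 8288; vr = 112·74 = 8288. Match? YES.
Both conditions hold? YES.

YES


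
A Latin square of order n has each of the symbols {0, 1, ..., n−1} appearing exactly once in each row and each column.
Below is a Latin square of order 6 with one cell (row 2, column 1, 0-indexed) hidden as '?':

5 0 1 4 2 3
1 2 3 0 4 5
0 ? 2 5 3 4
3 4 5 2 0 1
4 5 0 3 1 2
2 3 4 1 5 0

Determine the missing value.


Row 2 contains symbols [0, 2, 3, 4, 5] — missing [1].
Column 1 contains symbols [0, 2, 3, 4, 5] — missing [1].
The missing symbol must appear in both missing sets; intersection = [1].
Therefore the hidden value is 1.

Missing value = 1.


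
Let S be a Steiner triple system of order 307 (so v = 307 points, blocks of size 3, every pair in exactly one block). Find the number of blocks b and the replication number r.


An STS(v) is a 2-(v, 3, 1) BIBD: block size k = 3, λ = 1.
Replication: r(k − 1) = λ(v − 1) ⇒ r·2 = 307 − 1 = 306 ⇒ r = 153.
Block count: bk = vr ⇒ b·3 = 307·153 = 46971 ⇒ b = 15657.

r = 153, b = 15657.


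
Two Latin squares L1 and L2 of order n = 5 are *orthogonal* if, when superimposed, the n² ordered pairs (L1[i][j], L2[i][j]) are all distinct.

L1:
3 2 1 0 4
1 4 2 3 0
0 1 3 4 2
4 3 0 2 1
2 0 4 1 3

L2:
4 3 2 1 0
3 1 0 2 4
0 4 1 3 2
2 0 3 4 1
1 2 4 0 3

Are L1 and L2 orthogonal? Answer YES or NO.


Form the n² = 25 superimposed pairs (L1[i][j], L2[i][j]), row by row (rows and columns indexed from 0):
row 0: (3,4) (2,3) (1,2) (0,1) (4,0)
row 1: (1,3) (4,1) (2,0) (3,2) (0,4)
row 2: (0,0) (1,4) (3,1) (4,3) (2,2)
row 3: (4,2) (3,0) (0,3) (2,4) (1,1)
row 4: (2,1) (0,2) (4,4) (1,0) (3,3)
Orthogonality requires all 25 pairs distinct.
Check by first coordinate: for each symbol s of L1, list the L2 entries in the n cells where L1 = s; they must all differ.
  L1 = 0: L2 entries (in reading order) 1, 4, 0, 3, 2 — all 5 distinct ✓
  L1 = 1: L2 entries (in reading order) 2, 3, 4, 1, 0 — all 5 distinct ✓
  L1 = 2: L2 entries (in reading order) 3, 0, 2, 4, 1 — all 5 distinct ✓
  L1 = 3: L2 entries (in reading order) 4, 2, 1, 0, 3 — all 5 distinct ✓
  L1 = 4: L2 entries (in reading order) 0, 1, 3, 2, 4 — all 5 distinct ✓
Every symbol of L1 meets every symbol of L2 exactly once, so all 25 pairs are distinct (25 of 25).
Conclusion: YES.

YES


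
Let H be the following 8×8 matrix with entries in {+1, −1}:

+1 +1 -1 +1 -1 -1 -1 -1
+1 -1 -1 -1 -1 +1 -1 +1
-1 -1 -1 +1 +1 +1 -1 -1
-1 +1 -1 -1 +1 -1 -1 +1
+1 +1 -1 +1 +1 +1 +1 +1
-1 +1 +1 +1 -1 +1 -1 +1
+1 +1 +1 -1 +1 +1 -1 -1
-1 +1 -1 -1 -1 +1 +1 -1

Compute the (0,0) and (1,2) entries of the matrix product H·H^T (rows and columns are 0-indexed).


Row 0 of H: [1, 1, -1, 1, -1, -1, -1, -1].
Row 1 of H: [1, -1, -1, -1, -1, 1, -1, 1].
Row 2 of H: [-1, -1, -1, 1, 1, 1, -1, -1].
(H·H^T)[0][0] = Σ_j H[0][j]·H[0][j] = (1)² + (1)² + (-1)² + (1)² + (-1)² + (-1)² + (-1)² + (-1)² = 1 + 1 + 1 + 1 + 1 + 1 + 1 + 1 = 8.
(H·H^T)[1][2] = Σ_j H[1][j]·H[2][j] = (1)·(-1) + (-1)·(-1) + (-1)·(-1) + (-1)·(1) + (-1)·(1) + (1)·(1) + (-1)·(-1) + (1)·(-1) = -1 + 1 + 1 + -1 + -1 + 1 + 1 + -1 = 0.
So rows 1 and 2 are orthogonal; the diagonal entry equals n = 8.

(0,0) entry = 8; (1,2) entry = 0.


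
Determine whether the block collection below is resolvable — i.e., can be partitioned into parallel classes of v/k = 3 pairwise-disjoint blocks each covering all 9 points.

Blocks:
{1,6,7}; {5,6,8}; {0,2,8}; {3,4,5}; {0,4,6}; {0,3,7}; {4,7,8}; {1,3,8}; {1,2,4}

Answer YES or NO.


v = 9, block size k = 3, number of blocks = 9.
For resolvability, blocks must partition into parallel classes of size v/k = 3.
Total blocks must therefore be a multiple of 3: 9 = 3·3 + 0 ⇒ divisible ✓.
Consider block {0,4,6}. The only other block(s) in the collection disjoint from it are {1,3,8} — just 1 block(s). Any parallel class containing {0,4,6} would need 2 other blocks each disjoint from it, so no parallel class of size 3 can contain {0,4,6}.
Since every block must belong to some parallel class in a resolution, the collection cannot be partitioned into parallel classes.
Resolvable? NO.

NO


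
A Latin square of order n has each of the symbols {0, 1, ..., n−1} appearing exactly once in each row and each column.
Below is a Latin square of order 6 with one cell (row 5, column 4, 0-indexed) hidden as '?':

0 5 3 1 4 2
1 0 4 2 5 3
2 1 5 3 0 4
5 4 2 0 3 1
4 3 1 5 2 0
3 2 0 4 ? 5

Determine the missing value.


Row 5 contains symbols [0, 2, 3, 4, 5] — missing [1].
Column 4 contains symbols [0, 2, 3, 4, 5] — missing [1].
The missing symbol must appear in both missing sets; intersection = [1].
Therefore the hidden value is 1.

Missing value = 1.


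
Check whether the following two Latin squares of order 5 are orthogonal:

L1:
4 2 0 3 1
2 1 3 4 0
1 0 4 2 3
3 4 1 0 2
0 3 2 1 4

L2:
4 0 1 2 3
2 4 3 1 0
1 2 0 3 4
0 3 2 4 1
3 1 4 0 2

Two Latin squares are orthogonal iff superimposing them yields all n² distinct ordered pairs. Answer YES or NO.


Form the n² = 25 superimposed pairs (L1[i][j], L2[i][j]), row by row (rows and columns indexed from 0):
row 0: (4,4) (2,0) (0,1) (3,2) (1,3)
row 1: (2,2) (1,4) (3,3) (4,1) (0,0)
row 2: (1,1) (0,2) (4,0) (2,3) (3,4)
row 3: (3,0) (4,3) (1,2) (0,4) (2,1)
row 4: (0,3) (3,1) (2,4) (1,0) (4,2)
Orthogonality requires all 25 pairs distinct.
Check by first coordinate: for each symbol s of L1, list the L2 entries in the n cells where L1 = s; they must all differ.
  L1 = 0: L2 entries (in reading order) 1, 0, 2, 4, 3 — all 5 distinct ✓
  L1 = 1: L2 entries (in reading order) 3, 4, 1, 2, 0 — all 5 distinct ✓
  L1 = 2: L2 entries (in reading order) 0, 2, 3, 1, 4 — all 5 distinct ✓
  L1 = 3: L2 entries (in reading order) 2, 3, 4, 0, 1 — all 5 distinct ✓
  L1 = 4: L2 entries (in reading order) 4, 1, 0, 3, 2 — all 5 distinct ✓
Every symbol of L1 meets every symbol of L2 exactly once, so all 25 pairs are distinct (25 of 25).
Conclusion: YES.

YES


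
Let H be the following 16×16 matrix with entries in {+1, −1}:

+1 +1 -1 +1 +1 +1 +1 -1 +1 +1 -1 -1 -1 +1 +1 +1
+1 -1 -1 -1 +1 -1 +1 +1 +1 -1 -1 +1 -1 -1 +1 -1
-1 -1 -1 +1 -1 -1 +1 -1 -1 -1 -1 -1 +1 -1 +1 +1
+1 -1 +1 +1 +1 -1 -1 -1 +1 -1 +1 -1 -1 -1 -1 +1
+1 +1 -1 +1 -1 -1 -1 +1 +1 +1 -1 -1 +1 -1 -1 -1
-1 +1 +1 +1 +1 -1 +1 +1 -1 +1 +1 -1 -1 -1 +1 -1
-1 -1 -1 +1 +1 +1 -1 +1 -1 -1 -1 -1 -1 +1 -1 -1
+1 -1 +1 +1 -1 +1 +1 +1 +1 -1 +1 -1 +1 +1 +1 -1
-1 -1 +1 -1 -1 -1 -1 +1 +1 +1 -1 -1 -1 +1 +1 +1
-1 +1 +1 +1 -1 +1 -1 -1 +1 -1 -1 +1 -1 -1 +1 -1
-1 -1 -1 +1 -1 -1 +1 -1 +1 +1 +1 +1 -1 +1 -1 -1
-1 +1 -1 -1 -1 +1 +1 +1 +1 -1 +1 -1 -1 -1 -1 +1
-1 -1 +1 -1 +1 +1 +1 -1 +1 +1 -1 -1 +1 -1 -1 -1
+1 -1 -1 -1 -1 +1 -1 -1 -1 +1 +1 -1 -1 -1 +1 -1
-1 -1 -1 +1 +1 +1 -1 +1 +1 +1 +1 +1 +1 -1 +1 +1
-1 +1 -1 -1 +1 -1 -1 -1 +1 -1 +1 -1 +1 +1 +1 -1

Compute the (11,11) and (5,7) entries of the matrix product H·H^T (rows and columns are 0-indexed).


Row 5 of H: [-1, 1, 1, 1, 1, -1, 1, 1, -1, 1, 1, -1, -1, -1, 1, -1].
Row 7 of H: [1, -1, 1, 1, -1, 1, 1, 1, 1, -1, 1, -1, 1, 1, 1, -1].
Row 11 of H: [-1, 1, -1, -1, -1, 1, 1, 1, 1, -1, 1, -1, -1, -1, -1, 1].
(H·H^T)[11][11] = Σ_j H[11][j]·H[11][j] = (-1)² + (1)² + (-1)² + (-1)² + (-1)² + (1)² + (1)² + (1)² + (1)² + (-1)² + (1)² + (-1)² + (-1)² + (-1)² + (-1)² + (1)² = 1 + 1 + 1 + 1 + 1 + 1 + 1 + 1 + 1 + 1 + 1 + 1 + 1 + 1 + 1 + 1 = 16.
(H·H^T)[5][7] = Σ_j H[5][j]·H[7][j] = (-1)·(1) + (1)·(-1) + (1)·(1) + (1)·(1) + (1)·(-1) + (-1)·(1) + (1)·(1) + (1)·(1) + (-1)·(1) + (1)·(-1) + (1)·(1) + (-1)·(-1) + (-1)·(1) + (-1)·(1) + (1)·(1) + (-1)·(-1) = -1 + -1 + 1 + 1 + -1 + -1 + 1 + 1 + -1 + -1 + 1 + 1 + -1 + -1 + 1 + 1 = 0.
So rows 5 and 7 are orthogonal; the diagonal entry equals n = 16.

(11,11) entry = 16; (5,7) entry = 0.


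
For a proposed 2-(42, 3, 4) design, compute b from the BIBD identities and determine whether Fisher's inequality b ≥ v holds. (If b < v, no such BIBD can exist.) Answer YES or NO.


r = λ(v − 1)/(k − 1) = 4·41/2 = 82.
b = vr/k = 42·82/3 = 1148.
Fisher's inequality: b ≥ v ⇔ 1148 ≥ 42? YES.

YES


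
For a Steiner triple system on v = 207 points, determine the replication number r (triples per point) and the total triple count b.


An STS(v) is a 2-(v, 3, 1) BIBD: block size k = 3, λ = 1.
Replication: r(k − 1) = λ(v − 1) ⇒ r·2 = 207 − 1 = 206 ⇒ r = 103.
Block count: bk = vr ⇒ b·3 = 207·103 = 21321 ⇒ b = 7107.

r = 103, b = 7107.


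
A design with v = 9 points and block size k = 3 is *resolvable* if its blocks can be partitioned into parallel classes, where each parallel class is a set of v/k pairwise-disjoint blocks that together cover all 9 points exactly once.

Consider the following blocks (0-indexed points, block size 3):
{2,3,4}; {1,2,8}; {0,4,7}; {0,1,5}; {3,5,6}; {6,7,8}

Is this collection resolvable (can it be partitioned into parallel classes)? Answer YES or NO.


v = 9, block size k = 3, number of blocks = 6.
For resolvability, blocks must partition into parallel classes of size v/k = 3.
Total blocks must therefore be a multiple of 3: 6 = 3·2 + 0 ⇒ divisible ✓.
Greedy packing gives 2 candidate class(es). Each should be a full parallel class (size 3, covers all 9 points).
  Class 1 (3 blocks): {2,3,4}; {0,1,5}; {6,7,8}. Points covered: [0, 1, 2, 3, 4, 5, 6, 7, 8].
  Class 2 (3 blocks): {1,2,8}; {0,4,7}; {3,5,6}. Points covered: [0, 1, 2, 3, 4, 5, 6, 7, 8].
All classes full (size 3)? YES. All classes cover every point? YES.
Resolvable? YES.

YES


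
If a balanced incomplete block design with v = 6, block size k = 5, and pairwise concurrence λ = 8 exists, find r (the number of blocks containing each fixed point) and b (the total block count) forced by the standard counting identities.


Any 2-(v, k, λ) BIBD satisfies two necessary conditions:
  (i)  Each point sits in r blocks, and counting incidences through any fixed point gives r(k − 1) = λ(v − 1), so r = λ(v − 1)/(k − 1).
  (ii) Total incidences bk = vr, so b = vr/k.
Step 1: r = λ(v − 1)/(k − 1) = 8·(6 − 1)/(5 − 1) = 8·5/4 = 40/4 = 10.
Step 2: b = vr/k = 6·10/5 = 60/5 = 12.
Check integrality: r = 10 ∈ Z ✓, b = 12 ∈ Z ✓.
(These identities are necessary conditions: they determine r and b for any design with these parameters, but do not by themselves prove that one exists.)

r = 10, b = 12.


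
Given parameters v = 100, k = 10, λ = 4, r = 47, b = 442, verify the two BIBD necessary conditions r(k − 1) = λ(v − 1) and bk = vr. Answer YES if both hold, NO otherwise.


Condition (i): r(k − 1) = 47·9 = 423; λ(v − 1) = 4·99 = 396. Match? NO.
Condition (ii): bk = 442·10 = 4420; vr = 100·47 = 4700. Match? NO.
Both conditions hold? NO.

NO


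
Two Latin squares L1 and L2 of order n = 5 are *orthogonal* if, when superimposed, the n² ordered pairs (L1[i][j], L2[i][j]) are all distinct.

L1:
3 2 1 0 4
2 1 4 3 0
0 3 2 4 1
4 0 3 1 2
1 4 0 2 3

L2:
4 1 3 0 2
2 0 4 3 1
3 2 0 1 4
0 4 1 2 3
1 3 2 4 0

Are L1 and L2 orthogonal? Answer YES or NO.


Form the n² = 25 superimposed pairs (L1[i][j], L2[i][j]), row by row (rows and columns indexed from 0):
row 0: (3,4) (2,1) (1,3) (0,0) (4,2)
row 1: (2,2) (1,0) (4,4) (3,3) (0,1)
row 2: (0,3) (3,2) (2,0) (4,1) (1,4)
row 3: (4,0) (0,4) (3,1) (1,2) (2,3)
row 4: (1,1) (4,3) (0,2) (2,4) (3,0)
Orthogonality requires all 25 pairs distinct.
Check by first coordinate: for each symbol s of L1, list the L2 entries in the n cells where L1 = s; they must all differ.
  L1 = 0: L2 entries (in reading order) 0, 1, 3, 4, 2 — all 5 distinct ✓
  L1 = 1: L2 entries (in reading order) 3, 0, 4, 2, 1 — all 5 distinct ✓
  L1 = 2: L2 entries (in reading order) 1, 2, 0, 3, 4 — all 5 distinct ✓
  L1 = 3: L2 entries (in reading order) 4, 3, 2, 1, 0 — all 5 distinct ✓
  L1 = 4: L2 entries (in reading order) 2, 4, 1, 0, 3 — all 5 distinct ✓
Every symbol of L1 meets every symbol of L2 exactly once, so all 25 pairs are distinct (25 of 25).
Conclusion: YES.

YES


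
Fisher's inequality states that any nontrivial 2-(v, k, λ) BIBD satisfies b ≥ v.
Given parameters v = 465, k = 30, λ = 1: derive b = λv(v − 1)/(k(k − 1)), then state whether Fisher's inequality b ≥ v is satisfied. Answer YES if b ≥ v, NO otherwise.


b = λv(v − 1)/(k(k − 1)) = 1·465·464/(30·29) = 215760/870 = 248.
Compare with v = 465: b < v, so Fisher's inequality fails.

NO


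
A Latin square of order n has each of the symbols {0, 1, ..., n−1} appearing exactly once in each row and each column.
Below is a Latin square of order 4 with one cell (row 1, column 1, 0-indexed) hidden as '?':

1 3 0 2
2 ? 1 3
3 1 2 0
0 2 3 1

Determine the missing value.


Row 1 contains symbols [1, 2, 3] — missing [0].
Column 1 contains symbols [1, 2, 3] — missing [0].
The missing symbol must appear in both missing sets; intersection = [0].
Therefore the hidden value is 0.

Missing value = 0.


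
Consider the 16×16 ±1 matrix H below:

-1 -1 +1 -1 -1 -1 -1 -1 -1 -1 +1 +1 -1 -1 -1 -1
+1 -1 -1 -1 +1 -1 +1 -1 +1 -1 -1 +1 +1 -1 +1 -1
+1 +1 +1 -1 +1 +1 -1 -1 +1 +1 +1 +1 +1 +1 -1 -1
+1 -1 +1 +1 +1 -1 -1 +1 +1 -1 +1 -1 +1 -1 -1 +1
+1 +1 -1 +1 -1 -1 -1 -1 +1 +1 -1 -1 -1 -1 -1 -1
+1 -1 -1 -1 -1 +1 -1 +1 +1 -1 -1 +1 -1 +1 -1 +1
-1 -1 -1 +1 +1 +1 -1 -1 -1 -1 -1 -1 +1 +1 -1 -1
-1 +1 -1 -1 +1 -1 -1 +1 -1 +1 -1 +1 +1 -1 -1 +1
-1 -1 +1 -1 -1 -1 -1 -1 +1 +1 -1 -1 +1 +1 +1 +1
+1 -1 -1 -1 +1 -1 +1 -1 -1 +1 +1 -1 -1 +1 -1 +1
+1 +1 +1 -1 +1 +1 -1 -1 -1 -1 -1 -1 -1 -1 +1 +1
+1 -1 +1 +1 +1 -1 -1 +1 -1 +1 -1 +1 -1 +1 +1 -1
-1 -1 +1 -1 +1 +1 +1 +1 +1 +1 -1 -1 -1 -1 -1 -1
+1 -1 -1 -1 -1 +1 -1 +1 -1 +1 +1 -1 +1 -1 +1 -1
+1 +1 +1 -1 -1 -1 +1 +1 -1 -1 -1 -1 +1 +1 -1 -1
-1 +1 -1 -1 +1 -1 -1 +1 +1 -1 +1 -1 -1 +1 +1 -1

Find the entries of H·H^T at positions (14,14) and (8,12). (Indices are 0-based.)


Row 8 of H: [-1, -1, 1, -1, -1, -1, -1, -1, 1, 1, -1, -1, 1, 1, 1, 1].
Row 12 of H: [-1, -1, 1, -1, 1, 1, 1, 1, 1, 1, -1, -1, -1, -1, -1, -1].
Row 14 of H: [1, 1, 1, -1, -1, -1, 1, 1, -1, -1, -1, -1, 1, 1, -1, -1].
(H·H^T)[14][14] = Σ_j H[14][j]·H[14][j] = (1)² + (1)² + (1)² + (-1)² + (-1)² + (-1)² + (1)² + (1)² + (-1)² + (-1)² + (-1)² + (-1)² + (1)² + (1)² + (-1)² + (-1)² = 1 + 1 + 1 + 1 + 1 + 1 + 1 + 1 + 1 + 1 + 1 + 1 + 1 + 1 + 1 + 1 = 16.
(H·H^T)[8][12] = Σ_j H[8][j]·H[12][j] = (-1)·(-1) + (-1)·(-1) + (1)·(1) + (-1)·(-1) + (-1)·(1) + (-1)·(1) + (-1)·(1) + (-1)·(1) + (1)·(1) + (1)·(1) + (-1)·(-1) + (-1)·(-1) + (1)·(-1) + (1)·(-1) + (1)·(-1) + (1)·(-1) = 1 + 1 + 1 + 1 + -1 + -1 + -1 + -1 + 1 + 1 + 1 + 1 + -1 + -1 + -1 + -1 = 0.
So rows 8 and 12 are orthogonal; the diagonal entry equals n = 16.

(14,14) entry = 16; (8,12) entry = 0.


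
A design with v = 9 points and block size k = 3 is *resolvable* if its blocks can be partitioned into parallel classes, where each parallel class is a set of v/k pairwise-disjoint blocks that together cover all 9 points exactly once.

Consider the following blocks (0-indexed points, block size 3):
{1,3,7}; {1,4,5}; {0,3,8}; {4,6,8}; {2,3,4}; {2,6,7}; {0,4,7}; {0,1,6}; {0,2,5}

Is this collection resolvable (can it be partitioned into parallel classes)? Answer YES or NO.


v = 9, block size k = 3, number of blocks = 9.
For resolvability, blocks must partition into parallel classes of size v/k = 3.
Total blocks must therefore be a multiple of 3: 9 = 3·3 + 0 ⇒ divisible ✓.
Consider block {2,3,4}. The only other block(s) in the collection disjoint from it are {0,1,6} — just 1 block(s). Any parallel class containing {2,3,4} would need 2 other blocks each disjoint from it, so no parallel class of size 3 can contain {2,3,4}.
Since every block must belong to some parallel class in a resolution, the collection cannot be partitioned into parallel classes.
Resolvable? NO.

NO


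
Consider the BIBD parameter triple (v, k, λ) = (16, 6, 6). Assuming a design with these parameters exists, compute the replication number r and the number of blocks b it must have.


Any 2-(v, k, λ) BIBD satisfies two necessary conditions:
  (i)  Each point sits in r blocks, and counting incidences through any fixed point gives r(k − 1) = λ(v − 1), so r = λ(v − 1)/(k − 1).
  (ii) Total incidences bk = vr, so b = vr/k.
Step 1: r = λ(v − 1)/(k − 1) = 6·(16 − 1)/(6 − 1) = 6·15/5 = 90/5 = 18.
Step 2: b = vr/k = 16·18/6 = 288/6 = 48.
Check integrality: r = 18 ∈ Z ✓, b = 48 ∈ Z ✓.
(These identities are necessary conditions: they determine r and b for any design with these parameters, but do not by themselves prove that one exists.)

r = 18, b = 48.


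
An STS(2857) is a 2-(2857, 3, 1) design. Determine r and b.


An STS(v) is a 2-(v, 3, 1) BIBD: block size k = 3, λ = 1.
Replication: r(k − 1) = λ(v − 1) ⇒ r·2 = 2857 − 1 = 2856 ⇒ r = 1428.
Block count: b = v(v − 1)/6 = 2857·2856/6 = 8159592/6 = 1359932.
(Check via bk = vr: 1359932·3 = 4079796 = 2857·1428 = 4079796 ✓.)

r = 1428, b = 1359932.


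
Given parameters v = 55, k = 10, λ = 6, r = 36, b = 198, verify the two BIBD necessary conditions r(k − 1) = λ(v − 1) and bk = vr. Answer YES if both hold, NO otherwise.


Condition (i): r(k − 1) = 36·9 = 324; λ(v − 1) = 6·54 = 324. Match? YES.
Condition (ii): bk = 198·10 = 1980; vr = 55·36 = 1980. Match? YES.
Both conditions hold? YES.

YES


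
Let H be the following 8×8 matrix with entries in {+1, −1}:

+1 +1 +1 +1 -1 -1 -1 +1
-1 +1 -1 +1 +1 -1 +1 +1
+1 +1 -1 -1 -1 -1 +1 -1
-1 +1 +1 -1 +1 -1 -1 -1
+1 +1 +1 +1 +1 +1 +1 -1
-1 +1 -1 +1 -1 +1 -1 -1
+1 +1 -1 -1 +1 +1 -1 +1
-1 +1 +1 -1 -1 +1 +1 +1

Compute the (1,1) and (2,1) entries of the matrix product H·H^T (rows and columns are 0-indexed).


Row 1 of H: [-1, 1, -1, 1, 1, -1, 1, 1].
Row 2 of H: [1, 1, -1, -1, -1, -1, 1, -1].
(H·H^T)[1][1] = Σ_j H[1][j]·H[1][j] = (-1)² + (1)² + (-1)² + (1)² + (1)² + (-1)² + (1)² + (1)² = 1 + 1 + 1 + 1 + 1 + 1 + 1 + 1 = 8.
(H·H^T)[2][1] = Σ_j H[2][j]·H[1][j] = (1)·(-1) + (1)·(1) + (-1)·(-1) + (-1)·(1) + (-1)·(1) + (-1)·(-1) + (1)·(1) + (-1)·(1) = -1 + 1 + 1 + -1 + -1 + 1 + 1 + -1 = 0.
So rows 2 and 1 are orthogonal; the diagonal entry equals n = 8.

(1,1) entry = 8; (2,1) entry = 0.


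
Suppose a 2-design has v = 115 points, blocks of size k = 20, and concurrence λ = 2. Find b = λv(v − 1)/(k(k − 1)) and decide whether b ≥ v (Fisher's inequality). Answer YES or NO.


r = λ(v − 1)/(k − 1) = 2·114/19 = 12.
b = vr/k = 115·12/20 = 69.
Fisher's inequality: b ≥ v ⇔ 69 ≥ 115? NO.

NO
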